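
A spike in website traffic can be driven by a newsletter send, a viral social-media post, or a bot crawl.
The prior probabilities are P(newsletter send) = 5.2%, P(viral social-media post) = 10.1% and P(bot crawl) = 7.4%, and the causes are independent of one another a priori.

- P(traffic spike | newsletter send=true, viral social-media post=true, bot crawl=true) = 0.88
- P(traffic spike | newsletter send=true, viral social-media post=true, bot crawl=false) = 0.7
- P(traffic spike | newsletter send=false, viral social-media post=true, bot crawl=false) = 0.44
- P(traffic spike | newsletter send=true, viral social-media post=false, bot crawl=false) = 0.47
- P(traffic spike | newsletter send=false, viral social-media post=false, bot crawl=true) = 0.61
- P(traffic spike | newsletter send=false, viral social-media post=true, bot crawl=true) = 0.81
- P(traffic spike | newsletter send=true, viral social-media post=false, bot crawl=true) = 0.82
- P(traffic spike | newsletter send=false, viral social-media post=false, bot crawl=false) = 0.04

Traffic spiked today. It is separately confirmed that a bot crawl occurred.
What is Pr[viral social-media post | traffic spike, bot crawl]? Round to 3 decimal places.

Pr[viral social-media post | traffic spike, bot crawl] ≈ 0.128

By total probability over the 4 (newsletter send, viral social-media post) configurations:
  P(traffic spike | bot crawl) = 0.61*0.948*0.899 + 0.81*0.948*0.101 + 0.82*0.052*0.899 + 0.88*0.052*0.101
        = 0.519874 + 0.077556 + 0.038333 + 0.004622 = 0.640385
The terms with viral social-media post present sum to 0.082178, so
  P(viral social-media post | traffic spike, bot crawl) = 0.082178 / 0.640385 ≈ 0.128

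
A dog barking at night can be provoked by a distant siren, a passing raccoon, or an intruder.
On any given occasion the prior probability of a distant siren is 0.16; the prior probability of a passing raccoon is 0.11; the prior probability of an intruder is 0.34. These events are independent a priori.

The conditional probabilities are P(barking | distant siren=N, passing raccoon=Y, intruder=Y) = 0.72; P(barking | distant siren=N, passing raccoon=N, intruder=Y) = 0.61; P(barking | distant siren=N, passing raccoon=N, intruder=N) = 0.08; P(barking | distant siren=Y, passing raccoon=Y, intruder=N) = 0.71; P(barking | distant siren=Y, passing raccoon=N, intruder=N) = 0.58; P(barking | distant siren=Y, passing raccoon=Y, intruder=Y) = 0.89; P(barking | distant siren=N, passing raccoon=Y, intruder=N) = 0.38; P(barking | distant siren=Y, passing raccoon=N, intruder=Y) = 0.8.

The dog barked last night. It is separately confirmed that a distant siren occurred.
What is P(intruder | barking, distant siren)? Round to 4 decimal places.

Enumerate the 4 (passing raccoon, intruder) configurations and weight by the priors:
  P(barking | distant siren) = 0.58·0.89·0.66 + 0.8·0.89·0.34 + 0.71·0.11·0.66 + 0.89·0.11·0.34
        = 0.340692 + 0.242080 + 0.051546 + 0.033286 = 0.667604
Keeping only the intruder-present terms gives 0.275366, so
  P(intruder | barking, distant siren) = 0.275366 / 0.667604 ≈ 0.4125

P(intruder | barking, distant siren) ≈ 0.4125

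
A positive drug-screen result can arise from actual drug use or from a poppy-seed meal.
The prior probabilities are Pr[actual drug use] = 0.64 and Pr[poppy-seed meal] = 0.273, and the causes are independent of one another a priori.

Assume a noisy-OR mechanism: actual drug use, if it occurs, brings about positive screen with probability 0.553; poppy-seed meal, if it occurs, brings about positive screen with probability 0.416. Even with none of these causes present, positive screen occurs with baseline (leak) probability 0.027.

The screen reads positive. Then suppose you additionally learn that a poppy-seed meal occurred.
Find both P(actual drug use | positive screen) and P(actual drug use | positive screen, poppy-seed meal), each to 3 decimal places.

Under noisy-OR, P(positive screen | causes) = 1 − (1−0.027)·∏(1−qᵢ) over the active causes.
For the numerator, keep only actual drug use=true terms: 0.262915 + 0.130341 = 0.393256
Denominator P(positive screen): 0.027×0.36×0.727 + 0.431768×0.36×0.273 + 0.565069×0.64×0.727 + 0.746×0.64×0.273 = 0.442756
P(actual drug use | positive screen) = 0.393256/0.442756 ≈ 0.888

Now also conditioning on poppy-seed meal=true:
Sum P(positive screen|·) weighted by the priors over both values of actual drug use:
  P(positive screen | poppy-seed meal) = 0.431768*0.36 + 0.746*0.64
        = 0.155436 + 0.477440 = 0.632876
Keeping only the actual drug use-present terms gives 0.477440, so
  P(actual drug use | positive screen, poppy-seed meal) = 0.477440 / 0.632876 ≈ 0.754
— poppy-seed meal explains away the evidence for actual drug use.

P(actual drug use | positive screen) ≈ 0.888; P(actual drug use | positive screen, poppy-seed meal) ≈ 0.754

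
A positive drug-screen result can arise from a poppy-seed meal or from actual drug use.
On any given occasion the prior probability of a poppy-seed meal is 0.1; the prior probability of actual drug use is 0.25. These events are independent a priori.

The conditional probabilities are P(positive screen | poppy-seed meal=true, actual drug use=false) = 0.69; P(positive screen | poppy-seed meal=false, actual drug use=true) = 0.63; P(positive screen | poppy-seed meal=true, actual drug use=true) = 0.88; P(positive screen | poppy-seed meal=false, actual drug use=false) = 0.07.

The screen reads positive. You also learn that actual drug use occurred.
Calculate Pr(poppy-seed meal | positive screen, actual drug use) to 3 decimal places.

Pr(poppy-seed meal | positive screen, actual drug use) ≈ 0.134

P(positive screen | actual drug use) = 0.63·0.9 + 0.88·0.1 = 0.567000 + 0.088000 = 0.655000
The poppy-seed meal-present share is 0.88·0.1 = 0.088000.
So P(poppy-seed meal | positive screen, actual drug use) = 0.088000/0.655000 ≈ 0.134.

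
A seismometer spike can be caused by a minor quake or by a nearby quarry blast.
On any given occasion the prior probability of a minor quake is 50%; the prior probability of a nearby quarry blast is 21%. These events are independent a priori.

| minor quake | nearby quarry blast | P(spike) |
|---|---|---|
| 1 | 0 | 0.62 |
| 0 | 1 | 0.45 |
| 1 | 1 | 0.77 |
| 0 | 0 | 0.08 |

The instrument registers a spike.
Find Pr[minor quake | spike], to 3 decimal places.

P(spike) = 0.08·0.5·0.79 + 0.45·0.5·0.21 + 0.62·0.5·0.79 + 0.77·0.5·0.21 = 0.031600 + 0.047250 + 0.244900 + 0.080850 = 0.404600
The minor quake-present share is 0.244900 + 0.080850 = 0.325750.
So P(minor quake | spike) = 0.325750/0.404600 ≈ 0.805.

Pr[minor quake | spike] ≈ 0.805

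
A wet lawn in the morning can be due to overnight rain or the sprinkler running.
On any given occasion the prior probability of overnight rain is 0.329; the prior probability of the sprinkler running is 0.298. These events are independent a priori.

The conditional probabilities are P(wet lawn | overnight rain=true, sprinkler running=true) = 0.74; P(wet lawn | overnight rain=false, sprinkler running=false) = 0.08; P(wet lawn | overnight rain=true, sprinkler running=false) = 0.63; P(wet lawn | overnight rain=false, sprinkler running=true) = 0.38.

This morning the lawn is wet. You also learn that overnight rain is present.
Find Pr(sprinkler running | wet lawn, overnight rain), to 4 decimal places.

Pr(sprinkler running | wet lawn, overnight rain) ≈ 0.3327

P(wet lawn | overnight rain) = 0.63·0.702 + 0.74·0.298 = 0.442260 + 0.220520 = 0.662780
Of this, 0.220520 comes from 0.74·0.298 (the sprinkler running=true cases).
Hence the posterior is 0.220520/0.662780 ≈ 0.3327.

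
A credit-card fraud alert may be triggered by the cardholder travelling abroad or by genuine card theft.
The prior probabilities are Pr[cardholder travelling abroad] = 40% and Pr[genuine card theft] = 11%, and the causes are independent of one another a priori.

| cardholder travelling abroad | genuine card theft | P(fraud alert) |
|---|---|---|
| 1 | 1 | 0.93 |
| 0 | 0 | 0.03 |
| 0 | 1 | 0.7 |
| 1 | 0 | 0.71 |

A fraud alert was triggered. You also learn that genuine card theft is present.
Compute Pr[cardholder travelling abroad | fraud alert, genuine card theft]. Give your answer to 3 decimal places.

P(fraud alert | genuine card theft) = 0.7×0.6 + 0.93×0.4 = 0.420000 + 0.372000 = 0.792000
Restricting to configurations with cardholder travelling abroad present: 0.93×0.4 = 0.372000.
Hence the posterior is 0.372000/0.792000 ≈ 0.470.

Pr[cardholder travelling abroad | fraud alert, genuine card theft] ≈ 0.470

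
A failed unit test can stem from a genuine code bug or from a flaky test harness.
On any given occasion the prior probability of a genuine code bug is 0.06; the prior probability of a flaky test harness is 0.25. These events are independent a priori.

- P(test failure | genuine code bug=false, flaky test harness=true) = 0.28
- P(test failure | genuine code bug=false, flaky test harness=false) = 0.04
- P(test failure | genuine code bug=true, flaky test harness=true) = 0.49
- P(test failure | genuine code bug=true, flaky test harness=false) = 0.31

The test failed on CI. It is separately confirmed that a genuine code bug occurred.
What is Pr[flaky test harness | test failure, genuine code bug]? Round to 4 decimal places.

For the numerator, keep only flaky test harness=true terms: 0.49×0.25 = 0.122500
Denominator P(test failure | genuine code bug): 0.31×0.75 + 0.49×0.25 = 0.355000
P(flaky test harness | test failure, genuine code bug) = 0.122500/0.355000 ≈ 0.3451

Pr[flaky test harness | test failure, genuine code bug] ≈ 0.3451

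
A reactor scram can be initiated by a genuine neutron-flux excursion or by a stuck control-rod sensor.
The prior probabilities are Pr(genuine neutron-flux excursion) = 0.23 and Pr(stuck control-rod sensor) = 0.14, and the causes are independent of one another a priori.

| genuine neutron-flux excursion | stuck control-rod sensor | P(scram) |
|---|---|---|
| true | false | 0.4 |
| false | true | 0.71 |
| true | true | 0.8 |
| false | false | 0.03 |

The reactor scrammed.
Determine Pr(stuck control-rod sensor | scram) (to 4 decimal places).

Pr(stuck control-rod sensor | scram) ≈ 0.5082

P(scram) = 0.03·0.77·0.86 + 0.71·0.77·0.14 + 0.4·0.23·0.86 + 0.8·0.23·0.14 = 0.019866 + 0.076538 + 0.079120 + 0.025760 = 0.201284
The stuck control-rod sensor-present share is 0.076538 + 0.025760 = 0.102298.
P(stuck control-rod sensor | scram) = 0.102298 / 0.201284 ≈ 0.5082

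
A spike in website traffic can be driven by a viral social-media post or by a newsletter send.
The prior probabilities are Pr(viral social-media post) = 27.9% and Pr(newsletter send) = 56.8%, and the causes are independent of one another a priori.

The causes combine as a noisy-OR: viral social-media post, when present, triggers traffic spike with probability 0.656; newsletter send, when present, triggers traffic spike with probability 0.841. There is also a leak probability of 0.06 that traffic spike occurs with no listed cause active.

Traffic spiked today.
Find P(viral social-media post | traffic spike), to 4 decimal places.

Under noisy-OR, P(traffic spike | causes) = 1 − (1−0.06)·∏(1−qᵢ) over the active causes.
Weight on viral social-media post=true, given the evidence: 0.081554 + 0.150324 = 0.231878
Denominator P(traffic spike): 0.06*0.721*0.432 + 0.85054*0.721*0.568 + 0.67664*0.279*0.432 + 0.948586*0.279*0.568 = 0.598886
P(viral social-media post | traffic spike) = 0.231878/0.598886 ≈ 0.3872

P(viral social-media post | traffic spike) ≈ 0.3872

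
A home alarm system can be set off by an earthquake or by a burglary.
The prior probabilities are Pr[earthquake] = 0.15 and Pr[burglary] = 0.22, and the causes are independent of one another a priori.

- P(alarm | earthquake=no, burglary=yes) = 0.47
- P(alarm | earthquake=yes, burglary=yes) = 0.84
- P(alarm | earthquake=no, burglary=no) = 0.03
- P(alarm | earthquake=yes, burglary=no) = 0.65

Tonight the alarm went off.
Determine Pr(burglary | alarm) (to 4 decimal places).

P(alarm) = 0.03*0.85*0.78 + 0.47*0.85*0.22 + 0.65*0.15*0.78 + 0.84*0.15*0.22 = 0.019890 + 0.087890 + 0.076050 + 0.027720 = 0.211550
The burglary-present share is 0.087890 + 0.027720 = 0.115610.
P(burglary | alarm) = 0.115610 / 0.211550 ≈ 0.5465

Pr(burglary | alarm) ≈ 0.5465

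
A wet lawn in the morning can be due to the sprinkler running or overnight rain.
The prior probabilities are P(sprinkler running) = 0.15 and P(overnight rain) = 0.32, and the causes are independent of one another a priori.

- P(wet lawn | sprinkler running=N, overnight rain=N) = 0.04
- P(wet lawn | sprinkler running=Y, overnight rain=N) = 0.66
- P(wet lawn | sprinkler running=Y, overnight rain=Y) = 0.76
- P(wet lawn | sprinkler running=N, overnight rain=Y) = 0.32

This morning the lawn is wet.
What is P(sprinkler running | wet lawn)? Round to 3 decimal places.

Numerator (weight on configurations with sprinkler running): 0.067320 + 0.036480 = 0.103800
Normalizer over all consistent configurations: 0.04×0.85×0.68 + 0.32×0.85×0.32 + 0.66×0.15×0.68 + 0.76×0.15×0.32 = 0.213960
P(sprinkler running | wet lawn) = 0.103800/0.213960 ≈ 0.485

P(sprinkler running | wet lawn) ≈ 0.485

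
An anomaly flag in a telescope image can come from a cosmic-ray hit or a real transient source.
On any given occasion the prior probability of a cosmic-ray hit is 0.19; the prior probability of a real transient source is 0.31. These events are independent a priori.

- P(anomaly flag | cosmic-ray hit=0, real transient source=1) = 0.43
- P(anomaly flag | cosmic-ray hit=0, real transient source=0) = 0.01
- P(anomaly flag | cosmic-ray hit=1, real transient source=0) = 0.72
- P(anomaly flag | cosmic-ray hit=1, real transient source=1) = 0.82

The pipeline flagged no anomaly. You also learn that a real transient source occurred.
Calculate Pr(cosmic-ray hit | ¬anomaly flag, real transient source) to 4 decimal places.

Pr(cosmic-ray hit | ¬anomaly flag, real transient source) ≈ 0.0690

P(¬anomaly flag | real transient source) = 0.57×0.81 + 0.18×0.19 = 0.461700 + 0.034200 = 0.495900
Of this, 0.034200 comes from 0.18×0.19 (the cosmic-ray hit=true cases).
P(cosmic-ray hit | ¬anomaly flag, real transient source) = 0.034200 / 0.495900 ≈ 0.0690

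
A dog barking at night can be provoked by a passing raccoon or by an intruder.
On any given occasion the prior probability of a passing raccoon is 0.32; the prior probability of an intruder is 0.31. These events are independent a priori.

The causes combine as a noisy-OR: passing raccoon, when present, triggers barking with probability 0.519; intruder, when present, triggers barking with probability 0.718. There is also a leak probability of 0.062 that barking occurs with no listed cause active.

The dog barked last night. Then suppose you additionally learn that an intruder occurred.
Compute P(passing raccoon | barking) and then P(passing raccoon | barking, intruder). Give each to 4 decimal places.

P(passing raccoon | barking) ≈ 0.5301; P(passing raccoon | barking, intruder) ≈ 0.3583

Under noisy-OR, P(barking | causes) = 1 − (1−0.062)·∏(1−qᵢ) over the active causes.
Sum P(barking|·) weighted by the priors over the 4 (passing raccoon, intruder) configurations:
  P(barking) = 0.062*0.68*0.69 + 0.735484*0.68*0.31 + 0.548822*0.32*0.69 + 0.872768*0.32*0.31
        = 0.029090 + 0.155040 + 0.121180 + 0.086579 = 0.391889
The terms with passing raccoon present sum to 0.207759, so
  P(passing raccoon | barking) = 0.207759 / 0.391889 ≈ 0.5301

Now also conditioning on intruder=true:
P(barking | intruder) = 0.735484·0.68 + 0.872768·0.32 = 0.500129 + 0.279286 = 0.779415
Restricting to configurations with passing raccoon present: 0.872768·0.32 = 0.279286.
So P(passing raccoon | barking, intruder) = 0.279286/0.779415 ≈ 0.3583.
The drop from 0.5301 to 0.3583 is the explaining-away (discounting) effect.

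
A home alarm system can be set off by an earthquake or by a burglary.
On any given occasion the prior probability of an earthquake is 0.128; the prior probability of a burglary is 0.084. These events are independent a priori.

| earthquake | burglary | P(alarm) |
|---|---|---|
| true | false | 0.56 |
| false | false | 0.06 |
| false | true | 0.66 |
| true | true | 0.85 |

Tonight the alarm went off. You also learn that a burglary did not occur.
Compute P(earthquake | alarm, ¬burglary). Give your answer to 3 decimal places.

For the numerator, keep only earthquake=true terms: 0.56×0.128 = 0.071680
Denominator P(alarm | ¬burglary): 0.06×0.872 + 0.56×0.128 = 0.124000
Posterior = 0.071680 / 0.124000 ≈ 0.578

P(earthquake | alarm, ¬burglary) ≈ 0.578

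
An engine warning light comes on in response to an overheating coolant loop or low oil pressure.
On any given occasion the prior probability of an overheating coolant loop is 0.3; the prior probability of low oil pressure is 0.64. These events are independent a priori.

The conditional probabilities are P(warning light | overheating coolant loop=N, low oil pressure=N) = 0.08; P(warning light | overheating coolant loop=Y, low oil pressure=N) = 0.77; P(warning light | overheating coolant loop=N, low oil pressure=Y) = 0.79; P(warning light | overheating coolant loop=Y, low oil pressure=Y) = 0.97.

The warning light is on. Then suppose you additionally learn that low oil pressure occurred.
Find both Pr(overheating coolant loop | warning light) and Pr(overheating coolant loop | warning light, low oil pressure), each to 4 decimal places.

Weight on overheating coolant loop=true, given the evidence: 0.083160 + 0.186240 = 0.269400
Normalizer over all consistent configurations: 0.08×0.7×0.36 + 0.79×0.7×0.64 + 0.77×0.3×0.36 + 0.97×0.3×0.64 = 0.643480
Posterior = 0.269400 / 0.643480 ≈ 0.4187

With the extra evidence:
For the numerator, keep only overheating coolant loop=true terms: 0.97×0.3 = 0.291000
Denominator P(warning light | low oil pressure): 0.79×0.7 + 0.97×0.3 = 0.844000
Posterior = 0.291000 / 0.844000 ≈ 0.3448

Pr(overheating coolant loop | warning light) ≈ 0.4187; Pr(overheating coolant loop | warning light, low oil pressure) ≈ 0.3448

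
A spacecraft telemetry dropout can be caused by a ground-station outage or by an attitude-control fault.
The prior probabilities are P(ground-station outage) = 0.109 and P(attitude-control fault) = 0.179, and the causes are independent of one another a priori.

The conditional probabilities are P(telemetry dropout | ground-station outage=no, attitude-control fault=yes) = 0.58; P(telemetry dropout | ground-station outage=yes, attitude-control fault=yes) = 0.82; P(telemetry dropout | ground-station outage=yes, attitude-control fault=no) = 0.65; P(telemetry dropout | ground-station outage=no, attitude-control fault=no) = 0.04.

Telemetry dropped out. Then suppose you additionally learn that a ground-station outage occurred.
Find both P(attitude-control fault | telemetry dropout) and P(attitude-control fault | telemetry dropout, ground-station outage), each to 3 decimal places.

P(attitude-control fault | telemetry dropout) ≈ 0.554; P(attitude-control fault | telemetry dropout, ground-station outage) ≈ 0.216

P(telemetry dropout) = 0.04·0.891·0.821 + 0.58·0.891·0.179 + 0.65·0.109·0.821 + 0.82·0.109·0.179 = 0.029260 + 0.092504 + 0.058168 + 0.015999 = 0.195931
Restricting to configurations with attitude-control fault present: 0.092504 + 0.015999 = 0.108503.
Hence the posterior is 0.108503/0.195931 ≈ 0.554.

Now also conditioning on ground-station outage=true:
P(telemetry dropout | ground-station outage) = 0.65*0.821 + 0.82*0.179 = 0.533650 + 0.146780 = 0.680430
Restricting to configurations with attitude-control fault present: 0.82*0.179 = 0.146780.
So P(attitude-control fault | telemetry dropout, ground-station outage) = 0.146780/0.680430 ≈ 0.216.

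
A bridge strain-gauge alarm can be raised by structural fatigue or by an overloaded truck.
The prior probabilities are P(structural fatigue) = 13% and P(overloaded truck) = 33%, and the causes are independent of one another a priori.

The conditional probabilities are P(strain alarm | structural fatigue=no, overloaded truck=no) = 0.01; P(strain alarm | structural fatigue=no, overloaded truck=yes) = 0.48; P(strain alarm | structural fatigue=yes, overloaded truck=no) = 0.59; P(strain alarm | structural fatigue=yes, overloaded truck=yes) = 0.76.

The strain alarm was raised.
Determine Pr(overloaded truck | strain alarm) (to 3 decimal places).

Pr(overloaded truck | strain alarm) ≈ 0.749

Sum P(strain alarm|·) weighted by the priors over the 4 (structural fatigue, overloaded truck) configurations:
  P(strain alarm) = 0.01*0.87*0.67 + 0.48*0.87*0.33 + 0.59*0.13*0.67 + 0.76*0.13*0.33
        = 0.005829 + 0.137808 + 0.051389 + 0.032604 = 0.227630
The terms with overloaded truck present sum to 0.170412, so
  P(overloaded truck | strain alarm) = 0.170412 / 0.227630 ≈ 0.749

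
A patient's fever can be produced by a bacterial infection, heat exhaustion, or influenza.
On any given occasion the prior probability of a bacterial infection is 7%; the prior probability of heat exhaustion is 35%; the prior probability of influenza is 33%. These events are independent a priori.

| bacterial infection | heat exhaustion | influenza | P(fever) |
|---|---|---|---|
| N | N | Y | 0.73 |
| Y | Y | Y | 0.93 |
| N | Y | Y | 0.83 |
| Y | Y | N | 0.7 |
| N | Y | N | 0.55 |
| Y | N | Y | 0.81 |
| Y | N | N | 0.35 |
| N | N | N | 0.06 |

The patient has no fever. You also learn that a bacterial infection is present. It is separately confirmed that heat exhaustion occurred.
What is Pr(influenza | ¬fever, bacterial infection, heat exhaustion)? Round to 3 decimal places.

P(¬fever | bacterial infection, heat exhaustion) = 0.3·0.67 + 0.07·0.33 = 0.201000 + 0.023100 = 0.224100
Restricting to configurations with influenza present: 0.07·0.33 = 0.023100.
Hence the posterior is 0.023100/0.224100 ≈ 0.103.

Pr(influenza | ¬fever, bacterial infection, heat exhaustion) ≈ 0.103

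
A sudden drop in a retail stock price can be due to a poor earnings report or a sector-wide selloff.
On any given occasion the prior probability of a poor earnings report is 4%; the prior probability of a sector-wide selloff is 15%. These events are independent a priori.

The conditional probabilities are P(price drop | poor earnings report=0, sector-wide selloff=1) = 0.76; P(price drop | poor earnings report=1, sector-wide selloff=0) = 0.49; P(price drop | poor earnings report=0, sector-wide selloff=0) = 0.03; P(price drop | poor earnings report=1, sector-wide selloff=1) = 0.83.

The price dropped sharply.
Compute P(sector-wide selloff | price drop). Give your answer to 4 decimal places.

Weight on sector-wide selloff=true, given the evidence: 0.109440 + 0.004980 = 0.114420
Denominator P(price drop): 0.03·0.96·0.85 + 0.76·0.96·0.15 + 0.49·0.04·0.85 + 0.83·0.04·0.15 = 0.155560
P(sector-wide selloff | price drop) = 0.114420/0.155560 ≈ 0.7355

P(sector-wide selloff | price drop) ≈ 0.7355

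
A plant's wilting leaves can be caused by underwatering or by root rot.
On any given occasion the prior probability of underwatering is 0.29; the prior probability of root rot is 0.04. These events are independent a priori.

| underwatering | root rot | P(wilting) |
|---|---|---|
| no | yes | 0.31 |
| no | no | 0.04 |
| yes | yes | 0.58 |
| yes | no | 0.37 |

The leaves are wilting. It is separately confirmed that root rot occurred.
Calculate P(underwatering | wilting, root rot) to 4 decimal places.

P(underwatering | wilting, root rot) ≈ 0.4332

Weight on underwatering=true, given the evidence: 0.58×0.29 = 0.168200
Denominator P(wilting | root rot): 0.31×0.71 + 0.58×0.29 = 0.388300
P(underwatering | wilting, root rot) = 0.168200/0.388300 ≈ 0.4332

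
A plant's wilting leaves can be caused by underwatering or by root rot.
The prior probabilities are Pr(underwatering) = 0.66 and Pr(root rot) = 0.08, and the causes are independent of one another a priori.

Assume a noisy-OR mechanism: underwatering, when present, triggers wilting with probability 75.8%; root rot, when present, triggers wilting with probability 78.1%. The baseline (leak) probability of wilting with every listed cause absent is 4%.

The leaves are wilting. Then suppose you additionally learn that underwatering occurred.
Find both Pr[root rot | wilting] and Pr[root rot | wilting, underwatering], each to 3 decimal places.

Under noisy-OR, P(wilting | causes) = 1 − (1−0.04)·∏(1−qᵢ) over the active causes.
By total probability over the 4 (underwatering, root rot) configurations:
  P(wilting) = 0.04×0.34×0.92 + 0.78976×0.34×0.08 + 0.76768×0.66×0.92 + 0.949122×0.66×0.08
        = 0.012512 + 0.021481 + 0.466135 + 0.050114 = 0.550242
Keeping only the root rot-present terms gives 0.071595, so
  P(root rot | wilting) = 0.071595 / 0.550242 ≈ 0.130

With the extra evidence:
P(wilting | underwatering) = 0.76768×0.92 + 0.949122×0.08 = 0.706266 + 0.075930 = 0.782196
The root rot-present share is 0.949122×0.08 = 0.075930.
Hence the posterior is 0.075930/0.782196 ≈ 0.097.
— underwatering explains away the evidence for root rot.

Pr[root rot | wilting] ≈ 0.130; Pr[root rot | wilting, underwatering] ≈ 0.097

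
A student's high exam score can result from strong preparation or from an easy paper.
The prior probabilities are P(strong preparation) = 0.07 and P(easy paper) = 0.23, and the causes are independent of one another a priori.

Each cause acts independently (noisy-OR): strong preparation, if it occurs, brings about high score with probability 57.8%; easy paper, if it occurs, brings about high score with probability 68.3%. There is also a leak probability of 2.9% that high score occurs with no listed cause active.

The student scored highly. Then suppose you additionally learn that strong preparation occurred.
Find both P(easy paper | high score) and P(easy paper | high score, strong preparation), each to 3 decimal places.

P(easy paper | high score) ≈ 0.755; P(easy paper | high score, strong preparation) ≈ 0.306

Under noisy-OR, P(high score | causes) = 1 − (1−0.029)·∏(1−qᵢ) over the active causes.
P(high score) = 0.029×0.93×0.77 + 0.692193×0.93×0.23 + 0.590238×0.07×0.77 + 0.870105×0.07×0.23 = 0.020767 + 0.148060 + 0.031814 + 0.014009 = 0.214650
The easy paper-present share is 0.148060 + 0.014009 = 0.162069.
P(easy paper | high score) = 0.162069 / 0.214650 ≈ 0.755

With the extra evidence:
For the numerator, keep only easy paper=true terms: 0.870105*0.23 = 0.200124
Denominator P(high score | strong preparation): 0.590238*0.77 + 0.870105*0.23 = 0.654607
Posterior = 0.200124 / 0.654607 ≈ 0.306
This is intercausal reasoning (explaining away): once strong preparation accounts for the high score, easy paper becomes less likely.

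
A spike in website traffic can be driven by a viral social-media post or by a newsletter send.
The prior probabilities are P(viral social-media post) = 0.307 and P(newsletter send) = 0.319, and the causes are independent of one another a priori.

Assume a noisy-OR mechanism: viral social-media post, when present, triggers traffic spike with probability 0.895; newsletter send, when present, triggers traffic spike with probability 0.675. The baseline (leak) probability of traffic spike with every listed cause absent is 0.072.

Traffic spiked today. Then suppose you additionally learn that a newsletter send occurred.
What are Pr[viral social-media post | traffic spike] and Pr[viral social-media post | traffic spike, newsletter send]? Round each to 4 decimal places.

Under noisy-OR, P(traffic spike | causes) = 1 − (1−0.072)·∏(1−qᵢ) over the active causes.
By total probability over the 4 (viral social-media post, newsletter send) configurations:
  P(traffic spike) = 0.072·0.693·0.681 + 0.6984·0.693·0.319 + 0.90256·0.307·0.681 + 0.968332·0.307·0.319
        = 0.033979 + 0.154393 + 0.188696 + 0.094832 = 0.471900
Keeping only the viral social-media post-present terms gives 0.283528, so
  P(viral social-media post | traffic spike) = 0.283528 / 0.471900 ≈ 0.6008

With the extra evidence:
Sum P(traffic spike|·) weighted by the priors over both values of viral social-media post:
  P(traffic spike | newsletter send) = 0.6984·0.693 + 0.968332·0.307
        = 0.483991 + 0.297278 = 0.781269
The terms with viral social-media post present sum to 0.297278, so
  P(viral social-media post | traffic spike, newsletter send) = 0.297278 / 0.781269 ≈ 0.3805
This is intercausal reasoning (explaining away): once newsletter send accounts for the traffic spike, viral social-media post becomes less likely.

Pr[viral social-media post | traffic spike] ≈ 0.6008; Pr[viral social-media post | traffic spike, newsletter send] ≈ 0.3805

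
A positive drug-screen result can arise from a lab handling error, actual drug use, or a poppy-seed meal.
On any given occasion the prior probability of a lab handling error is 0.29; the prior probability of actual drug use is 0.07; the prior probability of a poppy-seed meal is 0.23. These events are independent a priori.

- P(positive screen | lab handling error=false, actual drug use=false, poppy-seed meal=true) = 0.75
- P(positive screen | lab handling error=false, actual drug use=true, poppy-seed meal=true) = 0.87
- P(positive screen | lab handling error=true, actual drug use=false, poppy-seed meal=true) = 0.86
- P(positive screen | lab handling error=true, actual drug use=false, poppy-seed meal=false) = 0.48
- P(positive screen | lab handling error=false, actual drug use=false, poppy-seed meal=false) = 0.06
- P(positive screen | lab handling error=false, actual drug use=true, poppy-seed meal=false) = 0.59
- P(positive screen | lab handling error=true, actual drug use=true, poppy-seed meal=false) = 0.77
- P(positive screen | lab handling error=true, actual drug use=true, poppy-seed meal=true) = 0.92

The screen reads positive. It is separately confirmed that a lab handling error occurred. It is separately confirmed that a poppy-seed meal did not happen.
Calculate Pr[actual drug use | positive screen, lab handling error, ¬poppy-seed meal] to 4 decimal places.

Pr[actual drug use | positive screen, lab handling error, ¬poppy-seed meal] ≈ 0.1077

By total probability over both values of actual drug use:
  P(positive screen | lab handling error, ¬poppy-seed meal) = 0.48×0.93 + 0.77×0.07
        = 0.446400 + 0.053900 = 0.500300
Keeping only the actual drug use-present terms gives 0.053900, so
  P(actual drug use | positive screen, lab handling error, ¬poppy-seed meal) = 0.053900 / 0.500300 ≈ 0.1077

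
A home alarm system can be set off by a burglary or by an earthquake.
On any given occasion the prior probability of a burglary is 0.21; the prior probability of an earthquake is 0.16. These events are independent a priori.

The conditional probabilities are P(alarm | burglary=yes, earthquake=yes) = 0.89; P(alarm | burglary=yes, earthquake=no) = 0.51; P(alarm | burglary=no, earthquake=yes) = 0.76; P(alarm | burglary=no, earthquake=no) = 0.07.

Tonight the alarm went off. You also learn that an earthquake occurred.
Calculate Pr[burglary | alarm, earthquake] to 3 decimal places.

Enumerate both values of burglary and weight by the priors:
  P(alarm | earthquake) = 0.76×0.79 + 0.89×0.21
        = 0.600400 + 0.186900 = 0.787300
Configurations with burglary contribute 0.186900, so
  P(burglary | alarm, earthquake) = 0.186900 / 0.787300 ≈ 0.237

Pr[burglary | alarm, earthquake] ≈ 0.237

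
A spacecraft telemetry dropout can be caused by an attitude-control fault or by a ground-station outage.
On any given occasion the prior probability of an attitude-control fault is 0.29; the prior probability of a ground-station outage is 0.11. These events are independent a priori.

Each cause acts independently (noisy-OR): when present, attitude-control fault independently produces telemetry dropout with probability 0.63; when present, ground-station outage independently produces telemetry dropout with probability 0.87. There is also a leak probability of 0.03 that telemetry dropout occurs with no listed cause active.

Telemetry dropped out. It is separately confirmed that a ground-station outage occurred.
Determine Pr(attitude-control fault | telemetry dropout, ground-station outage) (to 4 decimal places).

Pr(attitude-control fault | telemetry dropout, ground-station outage) ≈ 0.3082

Under noisy-OR, P(telemetry dropout | causes) = 1 − (1−0.03)·∏(1−qᵢ) over the active causes.
For the numerator, keep only attitude-control fault=true terms: 0.953343×0.29 = 0.276469
Normalizer over all consistent configurations: 0.8739×0.71 + 0.953343×0.29 = 0.896938
P(attitude-control fault | telemetry dropout, ground-station outage) = 0.276469/0.896938 ≈ 0.3082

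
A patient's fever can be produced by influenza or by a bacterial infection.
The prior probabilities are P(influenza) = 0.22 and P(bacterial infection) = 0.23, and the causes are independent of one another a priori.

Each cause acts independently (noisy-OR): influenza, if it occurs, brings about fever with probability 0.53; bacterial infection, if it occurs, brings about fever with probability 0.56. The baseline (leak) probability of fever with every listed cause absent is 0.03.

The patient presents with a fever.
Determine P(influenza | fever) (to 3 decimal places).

P(influenza | fever) ≈ 0.523

Under noisy-OR, P(fever | causes) = 1 − (1−0.03)·∏(1−qᵢ) over the active causes.
P(fever) = 0.03·0.78·0.77 + 0.5732·0.78·0.23 + 0.5441·0.22·0.77 + 0.799404·0.22·0.23 = 0.018018 + 0.102832 + 0.092171 + 0.040450 = 0.253471
The influenza-present share is 0.092171 + 0.040450 = 0.132621.
So P(influenza | fever) = 0.132621/0.253471 ≈ 0.523.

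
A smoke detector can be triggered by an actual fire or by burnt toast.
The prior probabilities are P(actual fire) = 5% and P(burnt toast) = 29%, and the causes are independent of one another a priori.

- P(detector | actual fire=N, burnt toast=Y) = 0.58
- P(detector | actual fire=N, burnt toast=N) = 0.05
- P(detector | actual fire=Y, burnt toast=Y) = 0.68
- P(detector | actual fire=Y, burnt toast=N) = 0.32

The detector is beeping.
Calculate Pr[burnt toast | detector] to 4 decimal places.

Weight on burnt toast=true, given the evidence: 0.159790 + 0.009860 = 0.169650
Denominator P(detector): 0.05*0.95*0.71 + 0.58*0.95*0.29 + 0.32*0.05*0.71 + 0.68*0.05*0.29 = 0.214735
P(burnt toast | detector) = 0.169650/0.214735 ≈ 0.7900

Pr[burnt toast | detector] ≈ 0.7900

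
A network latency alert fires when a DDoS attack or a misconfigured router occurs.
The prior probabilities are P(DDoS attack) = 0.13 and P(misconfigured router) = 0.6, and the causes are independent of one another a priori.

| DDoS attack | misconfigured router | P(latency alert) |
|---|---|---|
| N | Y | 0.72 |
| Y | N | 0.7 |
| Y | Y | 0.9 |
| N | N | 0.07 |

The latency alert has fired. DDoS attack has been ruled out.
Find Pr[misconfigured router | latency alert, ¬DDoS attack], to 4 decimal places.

For the numerator, keep only misconfigured router=true terms: 0.72·0.6 = 0.432000
Denominator P(latency alert | ¬DDoS attack): 0.07·0.4 + 0.72·0.6 = 0.460000
Posterior = 0.432000 / 0.460000 ≈ 0.9391

Pr[misconfigured router | latency alert, ¬DDoS attack] ≈ 0.9391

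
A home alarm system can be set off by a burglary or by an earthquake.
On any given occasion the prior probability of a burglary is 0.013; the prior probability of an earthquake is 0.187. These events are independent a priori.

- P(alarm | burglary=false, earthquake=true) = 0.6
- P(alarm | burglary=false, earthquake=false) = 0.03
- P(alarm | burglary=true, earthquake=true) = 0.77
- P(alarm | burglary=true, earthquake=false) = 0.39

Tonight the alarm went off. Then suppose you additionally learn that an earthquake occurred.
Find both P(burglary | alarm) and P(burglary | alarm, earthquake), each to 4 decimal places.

Sum P(alarm|·) weighted by the priors over the 4 (burglary, earthquake) configurations:
  P(alarm) = 0.03×0.987×0.813 + 0.6×0.987×0.187 + 0.39×0.013×0.813 + 0.77×0.013×0.187
        = 0.024073 + 0.110741 + 0.004122 + 0.001872 = 0.140808
Keeping only the burglary-present terms gives 0.005994, so
  P(burglary | alarm) = 0.005994 / 0.140808 ≈ 0.0426

Now also conditioning on earthquake=true:
P(alarm | earthquake) = 0.6×0.987 + 0.77×0.013 = 0.592200 + 0.010010 = 0.602210
Restricting to configurations with burglary present: 0.77×0.013 = 0.010010.
P(burglary | alarm, earthquake) = 0.010010 / 0.602210 ≈ 0.0166
— earthquake explains away the evidence for burglary.

P(burglary | alarm) ≈ 0.0426; P(burglary | alarm, earthquake) ≈ 0.0166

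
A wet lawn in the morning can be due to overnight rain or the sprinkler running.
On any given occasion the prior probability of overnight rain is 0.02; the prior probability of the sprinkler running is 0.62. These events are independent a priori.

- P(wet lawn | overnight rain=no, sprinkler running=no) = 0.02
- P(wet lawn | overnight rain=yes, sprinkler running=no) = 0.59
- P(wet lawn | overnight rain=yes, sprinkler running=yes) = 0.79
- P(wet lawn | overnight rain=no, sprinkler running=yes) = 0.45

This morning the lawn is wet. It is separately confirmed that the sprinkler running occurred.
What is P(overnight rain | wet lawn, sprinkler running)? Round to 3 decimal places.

P(overnight rain | wet lawn, sprinkler running) ≈ 0.035

By total probability over both values of overnight rain:
  P(wet lawn | sprinkler running) = 0.45·0.98 + 0.79·0.02
        = 0.441000 + 0.015800 = 0.456800
Configurations with overnight rain contribute 0.015800, so
  P(overnight rain | wet lawn, sprinkler running) = 0.015800 / 0.456800 ≈ 0.035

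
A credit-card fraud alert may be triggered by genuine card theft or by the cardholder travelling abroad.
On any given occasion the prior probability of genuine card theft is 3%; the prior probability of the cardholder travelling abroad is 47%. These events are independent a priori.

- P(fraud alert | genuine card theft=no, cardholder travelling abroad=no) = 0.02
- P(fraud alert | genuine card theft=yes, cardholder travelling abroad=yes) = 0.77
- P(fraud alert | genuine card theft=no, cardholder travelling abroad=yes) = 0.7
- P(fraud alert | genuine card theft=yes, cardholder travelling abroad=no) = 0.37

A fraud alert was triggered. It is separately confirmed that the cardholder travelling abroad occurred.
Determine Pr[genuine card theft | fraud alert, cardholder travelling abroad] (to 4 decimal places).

Weight on genuine card theft=true, given the evidence: 0.77*0.03 = 0.023100
Denominator P(fraud alert | cardholder travelling abroad): 0.7*0.97 + 0.77*0.03 = 0.702100
Posterior = 0.023100 / 0.702100 ≈ 0.0329

Pr[genuine card theft | fraud alert, cardholder travelling abroad] ≈ 0.0329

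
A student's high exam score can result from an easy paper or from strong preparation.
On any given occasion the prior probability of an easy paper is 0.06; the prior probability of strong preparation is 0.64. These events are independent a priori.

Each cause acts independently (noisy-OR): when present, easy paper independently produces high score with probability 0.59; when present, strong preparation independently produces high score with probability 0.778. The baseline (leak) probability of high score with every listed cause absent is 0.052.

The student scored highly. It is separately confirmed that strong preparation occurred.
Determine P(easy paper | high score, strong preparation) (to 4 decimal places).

P(easy paper | high score, strong preparation) ≈ 0.0688

Under noisy-OR, P(high score | causes) = 1 − (1−0.052)·∏(1−qᵢ) over the active causes.
By total probability over both values of easy paper:
  P(high score | strong preparation) = 0.789544·0.94 + 0.913713·0.06
        = 0.742171 + 0.054823 = 0.796994
The terms with easy paper present sum to 0.054823, so
  P(easy paper | high score, strong preparation) = 0.054823 / 0.796994 ≈ 0.0688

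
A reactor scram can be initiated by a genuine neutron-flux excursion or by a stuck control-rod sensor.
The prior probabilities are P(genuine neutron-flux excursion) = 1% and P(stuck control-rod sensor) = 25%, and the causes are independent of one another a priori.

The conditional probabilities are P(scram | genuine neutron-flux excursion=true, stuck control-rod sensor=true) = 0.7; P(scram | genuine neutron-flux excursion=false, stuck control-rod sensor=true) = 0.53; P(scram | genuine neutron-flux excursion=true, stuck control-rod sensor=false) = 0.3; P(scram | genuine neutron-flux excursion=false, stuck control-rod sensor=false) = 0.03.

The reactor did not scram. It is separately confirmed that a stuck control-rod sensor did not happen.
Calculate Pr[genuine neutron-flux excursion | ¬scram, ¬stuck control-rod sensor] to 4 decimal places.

Weight on genuine neutron-flux excursion=true, given the evidence: 0.7×0.01 = 0.007000
Denominator P(¬scram | ¬stuck control-rod sensor): 0.97×0.99 + 0.7×0.01 = 0.967300
P(genuine neutron-flux excursion | ¬scram, ¬stuck control-rod sensor) = 0.007000/0.967300 ≈ 0.0072

Pr[genuine neutron-flux excursion | ¬scram, ¬stuck control-rod sensor] ≈ 0.0072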